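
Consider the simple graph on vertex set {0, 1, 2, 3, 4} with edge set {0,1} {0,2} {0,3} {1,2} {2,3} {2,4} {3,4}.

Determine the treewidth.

2

A width-2 tree decomposition is:
Bags: B1 = {0, 2, 3}  B2 = {2, 3, 4}  B3 = {0, 1, 2}
Tree: B1–B2, B1–B3
The largest bag has 3 vertices, giving width 2; this decomposition certifies tw(G) ≤ 2. Conversely, {0, 1, 2} is a clique of size 3, and the vertices of any clique must share a bag in every tree decomposition; so some bag has ≥ 3 vertices and tw(G) ≥ 2. The upper and lower bounds meet at 2, so that is the treewidth.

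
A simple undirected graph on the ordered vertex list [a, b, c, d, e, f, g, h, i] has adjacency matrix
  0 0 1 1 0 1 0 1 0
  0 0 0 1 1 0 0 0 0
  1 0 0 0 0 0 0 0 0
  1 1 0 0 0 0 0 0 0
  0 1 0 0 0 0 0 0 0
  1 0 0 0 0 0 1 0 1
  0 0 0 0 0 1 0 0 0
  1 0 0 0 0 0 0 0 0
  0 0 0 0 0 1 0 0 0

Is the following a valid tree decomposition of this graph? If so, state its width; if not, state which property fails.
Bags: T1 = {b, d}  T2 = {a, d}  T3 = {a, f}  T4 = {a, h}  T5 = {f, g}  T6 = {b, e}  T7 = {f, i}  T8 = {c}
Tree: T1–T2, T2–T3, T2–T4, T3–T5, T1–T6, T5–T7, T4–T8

No — edge (a,c) lies in no bag.

A tree decomposition must satisfy three properties: every vertex lies in some bag; for every edge, both endpoints lie together in some bag; and for every vertex, the bags containing it form a connected subtree. Here edge (a,c) lies in no bag, so the decomposition is invalid.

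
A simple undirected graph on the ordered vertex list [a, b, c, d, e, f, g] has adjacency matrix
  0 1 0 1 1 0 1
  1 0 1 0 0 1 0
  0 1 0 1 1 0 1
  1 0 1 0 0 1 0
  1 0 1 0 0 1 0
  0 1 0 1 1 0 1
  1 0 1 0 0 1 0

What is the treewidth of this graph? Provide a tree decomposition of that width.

The largest bag has 4 vertices, giving width 3; this decomposition certifies tw(G) ≤ 3. For the lower bound: the 4 vertex sets {d,f}, {c,e}, {a}, {b} are disjoint, each induces a connected subgraph, and every pair is joined by at least one edge of G. Contracting each set to a single vertex therefore yields K_{4} as a minor, and since treewidth is minor-monotone, tw(G) ≥ tw(K_{4}) = 3. The upper and lower bounds meet at 3, so that is the treewidth.

Treewidth 3.
One optimal decomposition is:
Bags: B1 = {a, c, d, f}  B2 = {a, c, e, f}  B3 = {a, b, c, f}  B4 = {a, c, f, g}
Tree: B1–B2, B2–B3, B3–B4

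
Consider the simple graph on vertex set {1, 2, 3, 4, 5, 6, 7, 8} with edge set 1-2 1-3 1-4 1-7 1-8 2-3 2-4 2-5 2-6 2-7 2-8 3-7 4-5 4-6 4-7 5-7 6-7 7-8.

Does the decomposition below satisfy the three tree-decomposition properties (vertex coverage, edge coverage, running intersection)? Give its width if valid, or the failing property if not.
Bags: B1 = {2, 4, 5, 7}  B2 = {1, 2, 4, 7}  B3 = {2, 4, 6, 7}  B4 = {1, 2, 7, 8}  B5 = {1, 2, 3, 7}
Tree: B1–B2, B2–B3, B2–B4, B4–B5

Yes; width 3.

Checking the three conditions: (i) the bags cover all of {1, 2, 3, 4, 5, 6, 7, 8}; (ii) for each edge, some bag contains both endpoints; (iii) the bags containing any fixed vertex form a subtree. All hold, so the decomposition is valid with width 4 − 1 = 3.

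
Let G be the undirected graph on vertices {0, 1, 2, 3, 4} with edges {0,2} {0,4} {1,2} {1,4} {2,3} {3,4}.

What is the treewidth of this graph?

2

A width-2 tree decomposition is:
Bags: B1 = {0, 2, 4}  B2 = {1, 2, 4}  B3 = {2, 3, 4}
Tree: B1–B2, B2–B3
Every bag has size at most 3, so the width is 3 − 1 = 2 and tw(G) ≤ 2. The edges 0–2–1–4–0 form a cycle, so G is not a tree and its treewidth is at least 2. Hence tw(G) = 2 exactly.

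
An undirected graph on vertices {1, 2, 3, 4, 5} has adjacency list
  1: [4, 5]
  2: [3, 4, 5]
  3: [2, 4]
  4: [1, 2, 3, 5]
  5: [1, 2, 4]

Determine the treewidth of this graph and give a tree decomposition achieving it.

Treewidth 2.
One such decomposition:
Bags: B1 = {1, 4, 5}  B2 = {2, 4, 5}  B3 = {2, 3, 4}
Tree: B1–B2, B2–B3

The largest bag has 3 vertices, giving width 2; this decomposition certifies tw(G) ≤ 2. Conversely, {1, 4, 5} is a clique of size 3, and the vertices of any clique must share a bag in every tree decomposition; so some bag has ≥ 3 vertices and tw(G) ≥ 2. Therefore the treewidth is 2.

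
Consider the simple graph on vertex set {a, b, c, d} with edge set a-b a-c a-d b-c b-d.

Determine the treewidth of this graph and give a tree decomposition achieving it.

Treewidth 2.
One optimal decomposition is:
Bags: B1 = {a, b, c}  B2 = {a, b, d}
Tree: B1–B2

Each bag holds 3 vertices, so the decomposition has width 2, which upper-bounds the treewidth. Conversely, {a, b, d} is a clique of size 3, and the vertices of any clique must share a bag in every tree decomposition; so some bag has ≥ 3 vertices and tw(G) ≥ 2. Therefore the treewidth is 2.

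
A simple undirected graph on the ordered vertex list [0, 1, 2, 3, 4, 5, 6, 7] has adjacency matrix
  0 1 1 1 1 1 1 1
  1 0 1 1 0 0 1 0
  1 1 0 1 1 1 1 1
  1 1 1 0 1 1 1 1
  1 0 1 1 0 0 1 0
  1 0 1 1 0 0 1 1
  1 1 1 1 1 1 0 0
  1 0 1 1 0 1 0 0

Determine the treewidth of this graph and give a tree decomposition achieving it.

Every bag has size at most 5, so the width is 5 − 1 = 4 and tw(G) ≤ 4. On the other hand G contains the 5-clique {0, 1, 2, 3, 6}. A clique must lie in a single bag of any decomposition, so no decomposition can have width below 4. Hence tw(G) = 4 exactly.

Treewidth 4.
One such decomposition:
Bags: B1 = {0, 2, 3, 5, 7}  B2 = {0, 2, 3, 5, 6}  B3 = {0, 1, 2, 3, 6}  B4 = {0, 2, 3, 4, 6}
Tree: B1–B2, B2–B3, B3–B4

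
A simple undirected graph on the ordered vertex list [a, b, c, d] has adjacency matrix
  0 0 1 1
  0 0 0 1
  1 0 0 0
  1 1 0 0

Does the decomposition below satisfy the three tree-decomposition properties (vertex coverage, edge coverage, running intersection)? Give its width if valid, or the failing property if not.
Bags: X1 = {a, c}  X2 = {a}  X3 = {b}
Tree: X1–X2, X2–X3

No — vertex d appears in no bag.

A tree decomposition must satisfy three properties: every vertex lies in some bag; for every edge, both endpoints lie together in some bag; and for every vertex, the bags containing it form a connected subtree. Here vertex d appears in no bag, so the decomposition is invalid.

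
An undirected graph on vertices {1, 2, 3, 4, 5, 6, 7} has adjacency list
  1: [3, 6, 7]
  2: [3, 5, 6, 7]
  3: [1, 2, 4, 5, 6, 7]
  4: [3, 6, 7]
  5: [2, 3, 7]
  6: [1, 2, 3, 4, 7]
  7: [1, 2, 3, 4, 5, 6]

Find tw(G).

3

A width-3 tree decomposition is:
Bags: B1 = {2, 3, 5, 7}  B2 = {2, 3, 6, 7}  B3 = {3, 4, 6, 7}  B4 = {1, 3, 6, 7}
Tree: B1–B2, B2–B3, B3–B4
Each bag holds 4 vertices, so the decomposition has width 3, which upper-bounds the treewidth. For the lower bound, the 4 vertices {2, 3, 5, 7} are pairwise adjacent, and any tree decomposition puts a clique entirely inside one bag — forcing width ≥ 3. The upper and lower bounds meet at 3, so that is the treewidth.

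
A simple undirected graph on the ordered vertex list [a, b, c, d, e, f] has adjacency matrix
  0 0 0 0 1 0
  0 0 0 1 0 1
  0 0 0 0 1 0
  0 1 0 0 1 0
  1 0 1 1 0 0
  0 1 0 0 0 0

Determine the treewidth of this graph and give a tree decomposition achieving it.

Each bag holds 2 vertices, so the decomposition has width 1, which upper-bounds the treewidth. G has an edge, so its treewidth is at least 1. Combining the bounds, tw(G) = 1.

Treewidth 1.
One such decomposition:
Bags: B1 = {c, e}  B2 = {d, e}  B3 = {b, d}  B4 = {b, f}  B5 = {a, e}
Tree: B1–B2, B2–B3, B3–B4, B1–B5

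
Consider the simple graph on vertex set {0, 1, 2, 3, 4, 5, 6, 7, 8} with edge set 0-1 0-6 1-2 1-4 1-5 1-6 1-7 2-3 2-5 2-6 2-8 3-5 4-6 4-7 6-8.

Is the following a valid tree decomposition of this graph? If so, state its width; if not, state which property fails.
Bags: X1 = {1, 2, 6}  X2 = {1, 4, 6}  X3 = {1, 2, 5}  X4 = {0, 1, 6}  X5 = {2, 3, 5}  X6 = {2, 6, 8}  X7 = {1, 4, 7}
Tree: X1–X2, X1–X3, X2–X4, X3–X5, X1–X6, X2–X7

Vertex coverage: the bags together contain {0, 1, 2, 3, 4, 5, 6, 7, 8}, the full vertex set. Edge coverage: each edge of G has both endpoints in at least one bag. Running intersection: for every vertex, the bags containing it form a connected subtree. All three properties hold, so this is a valid tree decomposition of width max|bag| − 1 = 2, and hence tw(G) ≤ 2.

Yes; width 2.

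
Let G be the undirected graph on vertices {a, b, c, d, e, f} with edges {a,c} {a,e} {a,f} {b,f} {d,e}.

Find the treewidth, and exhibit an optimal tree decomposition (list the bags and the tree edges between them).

Every bag has size at most 2, so the width is 2 − 1 = 1 and tw(G) ≤ 1. G has an edge, so its treewidth is at least 1. The upper and lower bounds meet at 1, so that is the treewidth.

Treewidth 1.
One such decomposition:
Bags: B1 = {a, f}  B2 = {a, e}  B3 = {d, e}  B4 = {b, f}  B5 = {a, c}
Tree: B1–B2, B2–B3, B1–B4, B2–B5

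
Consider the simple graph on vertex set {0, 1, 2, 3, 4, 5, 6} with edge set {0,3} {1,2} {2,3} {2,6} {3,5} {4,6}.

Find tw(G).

1

A width-1 tree decomposition is:
Bags: B1 = {2, 6}  B2 = {4, 6}  B3 = {2, 3}  B4 = {1, 2}  B5 = {0, 3}  B6 = {3, 5}
Tree: B1–B2, B1–B3, B1–B4, B3–B5, B5–B6
Each bag holds 2 vertices, so the decomposition has width 1, which upper-bounds the treewidth. G has an edge, so its treewidth is at least 1. The upper and lower bounds meet at 1, so that is the treewidth.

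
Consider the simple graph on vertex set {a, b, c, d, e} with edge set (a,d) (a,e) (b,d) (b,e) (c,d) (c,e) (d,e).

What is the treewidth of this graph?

2

A width-2 tree decomposition is:
Bags: B1 = {a, d, e}  B2 = {b, d, e}  B3 = {c, d, e}
Tree: B1–B2, B1–B3
The largest bag has 3 vertices, giving width 2; this decomposition certifies tw(G) ≤ 2. For the lower bound, the 3 vertices {c, d, e} are pairwise adjacent, and any tree decomposition puts a clique entirely inside one bag — forcing width ≥ 2. Hence tw(G) = 2 exactly.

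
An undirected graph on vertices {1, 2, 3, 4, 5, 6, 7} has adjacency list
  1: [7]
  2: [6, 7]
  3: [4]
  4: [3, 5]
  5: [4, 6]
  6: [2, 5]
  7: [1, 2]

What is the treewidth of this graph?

A width-1 tree decomposition is:
Bags: B1 = {3, 4}  B2 = {4, 5}  B3 = {5, 6}  B4 = {2, 6}  B5 = {2, 7}  B6 = {1, 7}
Tree: B1–B2, B2–B3, B3–B4, B4–B5, B5–B6
The largest bag has 2 vertices, giving width 1; this decomposition certifies tw(G) ≤ 1. G has an edge, so its treewidth is at least 1. Hence tw(G) = 1 exactly.

1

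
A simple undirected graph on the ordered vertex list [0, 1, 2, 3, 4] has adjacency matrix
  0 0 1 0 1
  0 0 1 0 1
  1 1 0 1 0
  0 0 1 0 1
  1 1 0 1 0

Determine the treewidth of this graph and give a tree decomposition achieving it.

Treewidth 2.
One optimal decomposition is:
Bags: B1 = {1, 2, 4}  B2 = {2, 3, 4}  B3 = {0, 2, 4}
Tree: B1–B2, B2–B3

Each bag holds 3 vertices, so the decomposition has width 2, which upper-bounds the treewidth. For the lower bound, G contains the cycle 4–1–2–3–4, so G is not a forest; only forests have treewidth ≤ 1, hence tw(G) ≥ 2. Therefore the treewidth is 2.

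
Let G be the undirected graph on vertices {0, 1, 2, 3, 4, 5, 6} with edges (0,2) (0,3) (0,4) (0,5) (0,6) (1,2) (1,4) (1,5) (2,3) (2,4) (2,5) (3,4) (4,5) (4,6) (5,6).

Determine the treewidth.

3

A width-3 tree decomposition is:
Bags: B1 = {0, 2, 4, 5}  B2 = {0, 2, 3, 4}  B3 = {1, 2, 4, 5}  B4 = {0, 4, 5, 6}
Tree: B1–B2, B1–B3, B1–B4
Every bag has size at most 4, so the width is 4 − 1 = 3 and tw(G) ≤ 3. For the lower bound, the 4 vertices {0, 2, 3, 4} are pairwise adjacent, and any tree decomposition puts a clique entirely inside one bag — forcing width ≥ 3. Therefore the treewidth is 3.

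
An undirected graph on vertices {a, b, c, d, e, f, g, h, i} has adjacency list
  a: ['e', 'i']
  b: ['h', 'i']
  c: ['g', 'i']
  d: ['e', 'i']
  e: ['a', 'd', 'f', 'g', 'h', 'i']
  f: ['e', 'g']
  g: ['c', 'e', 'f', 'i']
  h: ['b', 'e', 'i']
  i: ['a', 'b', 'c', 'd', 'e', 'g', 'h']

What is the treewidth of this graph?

2

A width-2 tree decomposition is:
Bags: B1 = {e, h, i}  B2 = {e, g, i}  B3 = {c, g, i}  B4 = {e, f, g}  B5 = {d, e, i}  B6 = {b, h, i}  B7 = {a, e, i}
Tree: B1–B2, B2–B3, B2–B4, B2–B5, B1–B6, B2–B7
Every bag has size at most 3, so the width is 3 − 1 = 2 and tw(G) ≤ 2. On the other hand G contains the 3-clique {e, f, g}. A clique must lie in a single bag of any decomposition, so no decomposition can have width below 2. Therefore the treewidth is 2.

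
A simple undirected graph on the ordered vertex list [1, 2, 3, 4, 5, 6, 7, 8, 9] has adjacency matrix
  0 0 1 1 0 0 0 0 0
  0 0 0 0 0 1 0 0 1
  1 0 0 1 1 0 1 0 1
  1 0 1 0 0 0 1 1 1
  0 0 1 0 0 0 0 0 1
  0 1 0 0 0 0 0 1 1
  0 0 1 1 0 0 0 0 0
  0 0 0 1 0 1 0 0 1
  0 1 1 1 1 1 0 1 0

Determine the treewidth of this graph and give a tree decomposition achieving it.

Treewidth 2.
One optimal decomposition is:
Bags: B1 = {4, 8, 9}  B2 = {3, 4, 9}  B3 = {3, 5, 9}  B4 = {3, 4, 7}  B5 = {6, 8, 9}  B6 = {2, 6, 9}  B7 = {1, 3, 4}
Tree: B1–B2, B2–B3, B2–B4, B1–B5, B5–B6, B2–B7

Every bag has size at most 3, so the width is 3 − 1 = 2 and tw(G) ≤ 2. Conversely, {1, 3, 4} is a clique of size 3, and the vertices of any clique must share a bag in every tree decomposition; so some bag has ≥ 3 vertices and tw(G) ≥ 2. Therefore the treewidth is 2.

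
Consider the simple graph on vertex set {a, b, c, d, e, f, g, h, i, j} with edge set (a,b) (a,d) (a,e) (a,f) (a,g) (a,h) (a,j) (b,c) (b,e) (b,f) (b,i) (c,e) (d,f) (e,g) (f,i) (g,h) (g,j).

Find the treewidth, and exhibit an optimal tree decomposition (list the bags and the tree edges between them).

Each bag holds 3 vertices, so the decomposition has width 2, which upper-bounds the treewidth. On the other hand G contains the 3-clique {b, c, e}. A clique must lie in a single bag of any decomposition, so no decomposition can have width below 2. The upper and lower bounds meet at 2, so that is the treewidth.

Treewidth 2.
One such decomposition:
Bags: B1 = {a, e, g}  B2 = {a, b, e}  B3 = {a, g, h}  B4 = {a, b, f}  B5 = {a, d, f}  B6 = {b, c, e}  B7 = {b, f, i}  B8 = {a, g, j}
Tree: B1–B2, B1–B3, B2–B4, B4–B5, B2–B6, B4–B7, B3–B8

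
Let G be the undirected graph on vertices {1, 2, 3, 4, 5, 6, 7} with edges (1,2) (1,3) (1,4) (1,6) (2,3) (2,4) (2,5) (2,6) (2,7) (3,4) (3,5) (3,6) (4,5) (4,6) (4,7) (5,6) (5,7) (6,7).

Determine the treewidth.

A width-4 tree decomposition is:
Bags: B1 = {2, 3, 4, 5, 6}  B2 = {1, 2, 3, 4, 6}  B3 = {2, 4, 5, 6, 7}
Tree: B1–B2, B1–B3
Every bag has size at most 5, so the width is 5 − 1 = 4 and tw(G) ≤ 4. On the other hand G contains the 5-clique {1, 2, 3, 4, 6}. A clique must lie in a single bag of any decomposition, so no decomposition can have width below 4. Therefore the treewidth is 4.

4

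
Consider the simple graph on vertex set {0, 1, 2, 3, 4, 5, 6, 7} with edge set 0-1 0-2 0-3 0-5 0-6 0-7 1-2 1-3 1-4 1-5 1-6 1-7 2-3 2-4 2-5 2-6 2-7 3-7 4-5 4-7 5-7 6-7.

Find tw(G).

4

A width-4 tree decomposition is:
Bags: B1 = {0, 1, 2, 6, 7}  B2 = {0, 1, 2, 5, 7}  B3 = {1, 2, 4, 5, 7}  B4 = {0, 1, 2, 3, 7}
Tree: B1–B2, B2–B3, B1–B4
The largest bag has 5 vertices, giving width 4; this decomposition certifies tw(G) ≤ 4. On the other hand G contains the 5-clique {0, 1, 2, 3, 7}. A clique must lie in a single bag of any decomposition, so no decomposition can have width below 4. Combining the bounds, tw(G) = 4.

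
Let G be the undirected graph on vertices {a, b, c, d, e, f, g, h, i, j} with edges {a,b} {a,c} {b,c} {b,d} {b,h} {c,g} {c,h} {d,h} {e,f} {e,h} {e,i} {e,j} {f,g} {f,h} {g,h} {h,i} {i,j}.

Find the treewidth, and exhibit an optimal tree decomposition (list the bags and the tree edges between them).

Treewidth 2.
One optimal decomposition is:
Bags: B1 = {f, g, h}  B2 = {c, g, h}  B3 = {b, c, h}  B4 = {b, d, h}  B5 = {e, f, h}  B6 = {e, h, i}  B7 = {e, i, j}  B8 = {a, b, c}
Tree: B1–B2, B2–B3, B3–B4, B1–B5, B5–B6, B6–B7, B3–B8

Each bag holds 3 vertices, so the decomposition has width 2, which upper-bounds the treewidth. On the other hand G contains the 3-clique {e, i, j}. A clique must lie in a single bag of any decomposition, so no decomposition can have width below 2. Hence tw(G) = 2 exactly.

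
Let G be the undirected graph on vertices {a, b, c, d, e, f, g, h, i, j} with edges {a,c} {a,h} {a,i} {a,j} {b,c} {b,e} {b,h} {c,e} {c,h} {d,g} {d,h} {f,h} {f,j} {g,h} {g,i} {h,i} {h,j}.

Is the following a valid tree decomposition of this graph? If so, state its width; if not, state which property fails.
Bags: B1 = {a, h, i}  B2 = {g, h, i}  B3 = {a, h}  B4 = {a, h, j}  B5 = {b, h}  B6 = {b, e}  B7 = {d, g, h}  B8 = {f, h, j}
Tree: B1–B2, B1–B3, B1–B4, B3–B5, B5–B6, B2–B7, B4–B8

No — vertex c appears in no bag.

A tree decomposition must satisfy three properties: every vertex lies in some bag; for every edge, both endpoints lie together in some bag; and for every vertex, the bags containing it form a connected subtree. Here vertex c appears in no bag, so the decomposition is invalid.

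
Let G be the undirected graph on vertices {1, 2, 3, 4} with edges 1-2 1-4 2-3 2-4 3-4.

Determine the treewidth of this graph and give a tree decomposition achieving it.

Treewidth 2.
Bags: B1 = {2, 3, 4}  B2 = {1, 2, 4}
Tree: B1–B2

Each bag holds 3 vertices, so the decomposition has width 2, which upper-bounds the treewidth. Conversely, {1, 2, 4} is a clique of size 3, and the vertices of any clique must share a bag in every tree decomposition; so some bag has ≥ 3 vertices and tw(G) ≥ 2. Hence tw(G) = 2 exactly.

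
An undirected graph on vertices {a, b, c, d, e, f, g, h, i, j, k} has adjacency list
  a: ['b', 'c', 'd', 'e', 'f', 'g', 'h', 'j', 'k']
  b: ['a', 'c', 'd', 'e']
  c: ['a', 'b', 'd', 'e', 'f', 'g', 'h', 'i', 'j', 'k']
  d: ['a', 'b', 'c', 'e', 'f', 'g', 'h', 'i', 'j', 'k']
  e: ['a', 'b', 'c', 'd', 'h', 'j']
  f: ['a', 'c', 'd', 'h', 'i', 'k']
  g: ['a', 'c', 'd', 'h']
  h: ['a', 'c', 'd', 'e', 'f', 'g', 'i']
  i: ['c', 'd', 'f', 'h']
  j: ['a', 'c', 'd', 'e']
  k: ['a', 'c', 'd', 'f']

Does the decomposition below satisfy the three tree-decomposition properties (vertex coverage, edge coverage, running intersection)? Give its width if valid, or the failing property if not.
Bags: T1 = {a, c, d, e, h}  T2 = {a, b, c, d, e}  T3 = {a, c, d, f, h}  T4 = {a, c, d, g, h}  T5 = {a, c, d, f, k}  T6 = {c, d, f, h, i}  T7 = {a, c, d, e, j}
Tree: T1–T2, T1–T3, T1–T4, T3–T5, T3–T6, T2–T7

Vertex coverage: the bags together contain {a, b, c, d, e, f, g, h, i, j, k}, the full vertex set. Edge coverage: each edge of G has both endpoints in at least one bag. Running intersection: for every vertex, the bags containing it form a connected subtree. All three properties hold, so this is a valid tree decomposition of width max|bag| − 1 = 4, and hence tw(G) ≤ 4.

Yes; width 4.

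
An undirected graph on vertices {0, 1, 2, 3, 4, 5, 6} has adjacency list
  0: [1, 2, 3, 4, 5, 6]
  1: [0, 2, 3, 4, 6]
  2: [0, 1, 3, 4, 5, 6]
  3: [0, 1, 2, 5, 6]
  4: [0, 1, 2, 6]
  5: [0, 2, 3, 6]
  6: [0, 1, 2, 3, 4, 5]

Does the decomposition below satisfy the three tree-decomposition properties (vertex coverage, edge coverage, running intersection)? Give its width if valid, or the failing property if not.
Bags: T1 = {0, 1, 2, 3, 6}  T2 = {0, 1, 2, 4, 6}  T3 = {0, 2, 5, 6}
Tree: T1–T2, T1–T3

A tree decomposition must satisfy three properties: every vertex lies in some bag; for every edge, both endpoints lie together in some bag; and for every vertex, the bags containing it form a connected subtree. Here edge (3,5) lies in no bag, so the decomposition is invalid.

No — edge (3,5) lies in no bag.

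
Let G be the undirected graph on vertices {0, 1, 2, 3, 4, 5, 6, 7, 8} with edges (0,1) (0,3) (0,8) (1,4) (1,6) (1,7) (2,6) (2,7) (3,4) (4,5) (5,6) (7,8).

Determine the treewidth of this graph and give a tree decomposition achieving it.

Treewidth 3.
One such decomposition:
Bags: B1 = {0, 3, 7, 8}  B2 = {0, 1, 3, 7}  B3 = {1, 3, 4, 7}  B4 = {1, 2, 4, 7}  B5 = {1, 2, 4, 6}  B6 = {2, 4, 5, 6}
Tree: B1–B2, B2–B3, B3–B4, B4–B5, B5–B6

Every bag has size at most 4, so the width is 4 − 1 = 3 and tw(G) ≤ 3. For the lower bound: the 4 vertex sets {0,3,8}, {7}, {1}, {2,4,5,6} are disjoint, each induces a connected subgraph, and every pair is joined by at least one edge of G. Contracting each set to a single vertex therefore yields K_{4} as a minor, and since treewidth is minor-monotone, tw(G) ≥ tw(K_{4}) = 3. Hence tw(G) = 3 exactly.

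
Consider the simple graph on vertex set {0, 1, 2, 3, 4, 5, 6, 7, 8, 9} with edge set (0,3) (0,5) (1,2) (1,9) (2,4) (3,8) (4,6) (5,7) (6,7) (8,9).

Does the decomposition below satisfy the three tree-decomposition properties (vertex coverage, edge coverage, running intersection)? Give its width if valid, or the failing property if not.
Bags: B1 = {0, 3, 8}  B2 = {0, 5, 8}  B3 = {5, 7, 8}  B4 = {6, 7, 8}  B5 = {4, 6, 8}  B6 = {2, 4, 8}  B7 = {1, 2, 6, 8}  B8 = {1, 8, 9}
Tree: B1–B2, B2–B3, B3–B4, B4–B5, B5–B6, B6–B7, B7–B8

A tree decomposition must satisfy three properties: every vertex lies in some bag; for every edge, both endpoints lie together in some bag; and for every vertex, the bags containing it form a connected subtree. Here bags containing vertex 6 are not connected in the tree, so the decomposition is invalid.

No — bags containing vertex 6 are not connected in the tree.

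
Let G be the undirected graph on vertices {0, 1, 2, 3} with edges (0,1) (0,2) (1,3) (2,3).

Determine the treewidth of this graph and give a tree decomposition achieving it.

Each bag holds 3 vertices, so the decomposition has width 2, which upper-bounds the treewidth. For the lower bound, G contains the cycle 3–2–0–1–3, so G is not a forest; only forests have treewidth ≤ 1, hence tw(G) ≥ 2. Hence tw(G) = 2 exactly.

Treewidth 2.
One such decomposition:
Bags: B1 = {0, 2, 3}  B2 = {0, 1, 3}
Tree: B1–B2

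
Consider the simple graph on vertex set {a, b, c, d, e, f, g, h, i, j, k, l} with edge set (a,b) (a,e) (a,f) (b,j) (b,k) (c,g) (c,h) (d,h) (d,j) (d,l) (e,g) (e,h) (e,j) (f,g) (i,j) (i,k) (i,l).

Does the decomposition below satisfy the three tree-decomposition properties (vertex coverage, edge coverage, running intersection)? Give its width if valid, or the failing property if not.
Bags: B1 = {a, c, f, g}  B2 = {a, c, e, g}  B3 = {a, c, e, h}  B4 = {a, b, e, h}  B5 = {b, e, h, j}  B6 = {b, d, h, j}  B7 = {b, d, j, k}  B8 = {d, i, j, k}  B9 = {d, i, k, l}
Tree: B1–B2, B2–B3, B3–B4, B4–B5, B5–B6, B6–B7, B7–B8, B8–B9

Yes; width 3.

Every vertex of G appears in some bag (union = {a, b, c, d, e, f, g, h, i, j, k, l}); every edge is covered by a bag; and for each vertex v the set of bags containing v is connected in the bag tree. The decomposition is therefore valid. The largest bag has 4 vertices, so the width is 3.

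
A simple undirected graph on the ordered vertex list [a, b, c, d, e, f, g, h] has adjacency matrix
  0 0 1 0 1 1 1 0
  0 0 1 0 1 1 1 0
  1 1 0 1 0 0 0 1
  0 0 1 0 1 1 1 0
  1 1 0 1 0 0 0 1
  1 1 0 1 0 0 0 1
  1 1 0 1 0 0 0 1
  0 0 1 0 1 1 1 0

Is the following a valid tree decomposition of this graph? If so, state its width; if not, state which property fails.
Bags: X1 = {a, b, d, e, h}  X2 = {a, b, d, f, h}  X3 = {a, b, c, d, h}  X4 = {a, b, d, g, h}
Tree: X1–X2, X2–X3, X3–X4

Yes; width 4.

Vertex coverage: the bags together contain {a, b, c, d, e, f, g, h}, the full vertex set. Edge coverage: each edge of G has both endpoints in at least one bag. Running intersection: for every vertex, the bags containing it form a connected subtree. All three properties hold, so this is a valid tree decomposition of width max|bag| − 1 = 4, and hence tw(G) ≤ 4.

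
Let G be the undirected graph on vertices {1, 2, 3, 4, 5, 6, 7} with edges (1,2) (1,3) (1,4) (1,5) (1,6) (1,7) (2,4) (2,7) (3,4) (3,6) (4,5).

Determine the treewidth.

2

A width-2 tree decomposition is:
Bags: B1 = {1, 3, 4}  B2 = {1, 4, 5}  B3 = {1, 2, 4}  B4 = {1, 3, 6}  B5 = {1, 2, 7}
Tree: B1–B2, B1–B3, B1–B4, B3–B5
The largest bag has 3 vertices, giving width 2; this decomposition certifies tw(G) ≤ 2. Conversely, {1, 2, 4} is a clique of size 3, and the vertices of any clique must share a bag in every tree decomposition; so some bag has ≥ 3 vertices and tw(G) ≥ 2. Hence tw(G) = 2 exactly.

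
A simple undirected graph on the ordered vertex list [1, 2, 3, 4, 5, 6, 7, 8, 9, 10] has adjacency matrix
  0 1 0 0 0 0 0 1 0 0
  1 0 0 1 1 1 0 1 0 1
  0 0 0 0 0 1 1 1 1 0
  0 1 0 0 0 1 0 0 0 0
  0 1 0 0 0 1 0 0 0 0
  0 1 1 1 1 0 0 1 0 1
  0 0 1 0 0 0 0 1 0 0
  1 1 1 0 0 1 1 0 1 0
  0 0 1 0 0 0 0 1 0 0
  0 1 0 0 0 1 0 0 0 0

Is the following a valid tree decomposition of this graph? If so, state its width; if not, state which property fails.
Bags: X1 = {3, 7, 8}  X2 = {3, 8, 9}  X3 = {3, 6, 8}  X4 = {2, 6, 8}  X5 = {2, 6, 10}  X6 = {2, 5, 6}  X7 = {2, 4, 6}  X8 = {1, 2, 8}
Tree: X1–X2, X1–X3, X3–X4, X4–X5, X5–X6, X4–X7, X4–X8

Yes; width 2.

Vertex coverage: the bags together contain {1, 2, 3, 4, 5, 6, 7, 8, 9, 10}, the full vertex set. Edge coverage: each edge of G has both endpoints in at least one bag. Running intersection: for every vertex, the bags containing it form a connected subtree. All three properties hold, so this is a valid tree decomposition of width max|bag| − 1 = 2, and hence tw(G) ≤ 2.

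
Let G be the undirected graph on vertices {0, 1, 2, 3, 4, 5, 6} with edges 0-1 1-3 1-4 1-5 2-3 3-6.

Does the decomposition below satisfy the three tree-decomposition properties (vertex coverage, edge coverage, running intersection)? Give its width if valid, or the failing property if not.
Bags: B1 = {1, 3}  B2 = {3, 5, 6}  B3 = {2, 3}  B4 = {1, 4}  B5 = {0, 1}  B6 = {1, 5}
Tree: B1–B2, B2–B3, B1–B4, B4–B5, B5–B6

No — bags containing vertex 5 are not connected in the tree.

A tree decomposition must satisfy three properties: every vertex lies in some bag; for every edge, both endpoints lie together in some bag; and for every vertex, the bags containing it form a connected subtree. Here bags containing vertex 5 are not connected in the tree, so the decomposition is invalid.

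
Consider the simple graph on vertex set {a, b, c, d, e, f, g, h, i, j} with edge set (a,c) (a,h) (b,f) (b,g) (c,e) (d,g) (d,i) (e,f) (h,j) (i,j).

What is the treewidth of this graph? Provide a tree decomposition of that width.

Treewidth 2.
One such decomposition:
Bags: B1 = {b, f, g}  B2 = {e, f, g}  B3 = {c, e, g}  B4 = {a, c, g}  B5 = {a, g, h}  B6 = {g, h, j}  B7 = {g, i, j}  B8 = {d, g, i}
Tree: B1–B2, B2–B3, B3–B4, B4–B5, B5–B6, B6–B7, B7–B8

The largest bag has 3 vertices, giving width 2; this decomposition certifies tw(G) ≤ 2. Since g–b–f–e–c–a–h–j–i–d–g is a cycle in G, G is not acyclic. Forests are exactly the graphs of treewidth ≤ 1, so tw(G) ≥ 2. Hence tw(G) = 2 exactly.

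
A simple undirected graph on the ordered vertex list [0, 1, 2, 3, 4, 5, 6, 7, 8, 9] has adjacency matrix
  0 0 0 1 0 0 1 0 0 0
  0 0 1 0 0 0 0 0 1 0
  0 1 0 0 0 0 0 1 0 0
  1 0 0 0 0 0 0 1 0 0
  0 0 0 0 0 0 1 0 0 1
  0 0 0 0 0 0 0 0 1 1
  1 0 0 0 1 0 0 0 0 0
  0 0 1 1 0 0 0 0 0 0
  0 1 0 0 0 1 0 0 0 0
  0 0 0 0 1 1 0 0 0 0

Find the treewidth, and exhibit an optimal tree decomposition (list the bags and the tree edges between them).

Treewidth 2.
One optimal decomposition is:
Bags: B1 = {4, 5, 9}  B2 = {4, 5, 8}  B3 = {1, 4, 8}  B4 = {1, 2, 4}  B5 = {2, 4, 7}  B6 = {3, 4, 7}  B7 = {0, 3, 4}  B8 = {0, 4, 6}
Tree: B1–B2, B2–B3, B3–B4, B4–B5, B5–B6, B6–B7, B7–B8

The largest bag has 3 vertices, giving width 2; this decomposition certifies tw(G) ≤ 2. For the lower bound, G contains the cycle 4–9–5–8–1–2–7–3–0–6–4, so G is not a forest; only forests have treewidth ≤ 1, hence tw(G) ≥ 2. Therefore the treewidth is 2.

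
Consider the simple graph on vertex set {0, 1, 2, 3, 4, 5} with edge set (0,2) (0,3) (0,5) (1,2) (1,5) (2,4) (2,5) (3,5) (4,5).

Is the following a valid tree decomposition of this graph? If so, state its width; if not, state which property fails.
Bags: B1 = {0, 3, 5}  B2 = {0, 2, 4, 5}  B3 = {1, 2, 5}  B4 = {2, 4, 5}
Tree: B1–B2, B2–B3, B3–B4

No — bags containing vertex 4 are not connected in the tree.

A tree decomposition must satisfy three properties: every vertex lies in some bag; for every edge, both endpoints lie together in some bag; and for every vertex, the bags containing it form a connected subtree. Here bags containing vertex 4 are not connected in the tree, so the decomposition is invalid.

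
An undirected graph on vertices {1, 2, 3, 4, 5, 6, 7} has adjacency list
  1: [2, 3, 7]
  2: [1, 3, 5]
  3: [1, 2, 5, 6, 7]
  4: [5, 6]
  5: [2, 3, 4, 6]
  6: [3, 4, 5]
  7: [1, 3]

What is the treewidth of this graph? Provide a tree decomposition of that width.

Treewidth 2.
One such decomposition:
Bags: B1 = {1, 2, 3}  B2 = {2, 3, 5}  B3 = {3, 5, 6}  B4 = {1, 3, 7}  B5 = {4, 5, 6}
Tree: B1–B2, B2–B3, B1–B4, B3–B5

The largest bag has 3 vertices, giving width 2; this decomposition certifies tw(G) ≤ 2. On the other hand G contains the 3-clique {1, 2, 3}. A clique must lie in a single bag of any decomposition, so no decomposition can have width below 2. The upper and lower bounds meet at 2, so that is the treewidth.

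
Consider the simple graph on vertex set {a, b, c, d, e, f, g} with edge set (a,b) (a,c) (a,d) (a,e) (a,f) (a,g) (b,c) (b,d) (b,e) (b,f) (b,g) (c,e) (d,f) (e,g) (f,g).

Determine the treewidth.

A width-3 tree decomposition is:
Bags: B1 = {a, b, f, g}  B2 = {a, b, d, f}  B3 = {a, b, e, g}  B4 = {a, b, c, e}
Tree: B1–B2, B1–B3, B3–B4
Each bag holds 4 vertices, so the decomposition has width 3, which upper-bounds the treewidth. On the other hand G contains the 4-clique {a, b, e, g}. A clique must lie in a single bag of any decomposition, so no decomposition can have width below 3. The upper and lower bounds meet at 3, so that is the treewidth.

3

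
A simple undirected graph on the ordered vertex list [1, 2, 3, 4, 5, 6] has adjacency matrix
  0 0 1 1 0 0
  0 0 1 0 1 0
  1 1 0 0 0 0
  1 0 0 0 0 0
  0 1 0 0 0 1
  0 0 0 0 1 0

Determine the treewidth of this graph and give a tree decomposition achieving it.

Each bag holds 2 vertices, so the decomposition has width 1, which upper-bounds the treewidth. Any graph with an edge has treewidth ≥ 1, and G has the edge 4–1. Therefore the treewidth is 1.

Treewidth 1.
Bags: B1 = {1, 4}  B2 = {1, 3}  B3 = {2, 3}  B4 = {2, 5}  B5 = {5, 6}
Tree: B1–B2, B2–B3, B3–B4, B4–B5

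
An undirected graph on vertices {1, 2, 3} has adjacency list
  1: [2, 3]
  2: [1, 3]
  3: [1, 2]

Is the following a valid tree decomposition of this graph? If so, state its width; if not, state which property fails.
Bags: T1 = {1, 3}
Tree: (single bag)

No — vertex 2 appears in no bag.

A tree decomposition must satisfy three properties: every vertex lies in some bag; for every edge, both endpoints lie together in some bag; and for every vertex, the bags containing it form a connected subtree. Here vertex 2 appears in no bag, so the decomposition is invalid.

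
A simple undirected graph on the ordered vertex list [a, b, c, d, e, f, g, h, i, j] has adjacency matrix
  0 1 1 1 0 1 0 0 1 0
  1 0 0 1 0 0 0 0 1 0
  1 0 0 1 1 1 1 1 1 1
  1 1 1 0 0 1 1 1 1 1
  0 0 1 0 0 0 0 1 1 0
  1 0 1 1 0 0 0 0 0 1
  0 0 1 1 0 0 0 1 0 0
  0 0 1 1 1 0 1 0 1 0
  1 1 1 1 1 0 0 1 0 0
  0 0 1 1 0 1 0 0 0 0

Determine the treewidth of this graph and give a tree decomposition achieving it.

Each bag holds 4 vertices, so the decomposition has width 3, which upper-bounds the treewidth. On the other hand G contains the 4-clique {c, d, g, h}. A clique must lie in a single bag of any decomposition, so no decomposition can have width below 3. Combining the bounds, tw(G) = 3.

Treewidth 3.
Bags: B1 = {a, c, d, i}  B2 = {a, b, d, i}  B3 = {a, c, d, f}  B4 = {c, d, h, i}  B5 = {c, d, f, j}  B6 = {c, d, g, h}  B7 = {c, e, h, i}
Tree: B1–B2, B1–B3, B1–B4, B3–B5, B4–B6, B4–B7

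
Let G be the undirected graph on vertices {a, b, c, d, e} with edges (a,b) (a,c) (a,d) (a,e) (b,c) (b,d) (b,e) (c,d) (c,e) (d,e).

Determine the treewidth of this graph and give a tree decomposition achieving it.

Treewidth 4.
Bags: B1 = {a, b, c, d, e}
Tree: (single bag)

A single bag containing all 5 vertices is trivially a valid decomposition of width 4. For the lower bound, the 5 vertices {a, b, c, d, e} are pairwise adjacent, and any tree decomposition puts a clique entirely inside one bag — forcing width ≥ 4. The upper and lower bounds meet at 4, so that is the treewidth.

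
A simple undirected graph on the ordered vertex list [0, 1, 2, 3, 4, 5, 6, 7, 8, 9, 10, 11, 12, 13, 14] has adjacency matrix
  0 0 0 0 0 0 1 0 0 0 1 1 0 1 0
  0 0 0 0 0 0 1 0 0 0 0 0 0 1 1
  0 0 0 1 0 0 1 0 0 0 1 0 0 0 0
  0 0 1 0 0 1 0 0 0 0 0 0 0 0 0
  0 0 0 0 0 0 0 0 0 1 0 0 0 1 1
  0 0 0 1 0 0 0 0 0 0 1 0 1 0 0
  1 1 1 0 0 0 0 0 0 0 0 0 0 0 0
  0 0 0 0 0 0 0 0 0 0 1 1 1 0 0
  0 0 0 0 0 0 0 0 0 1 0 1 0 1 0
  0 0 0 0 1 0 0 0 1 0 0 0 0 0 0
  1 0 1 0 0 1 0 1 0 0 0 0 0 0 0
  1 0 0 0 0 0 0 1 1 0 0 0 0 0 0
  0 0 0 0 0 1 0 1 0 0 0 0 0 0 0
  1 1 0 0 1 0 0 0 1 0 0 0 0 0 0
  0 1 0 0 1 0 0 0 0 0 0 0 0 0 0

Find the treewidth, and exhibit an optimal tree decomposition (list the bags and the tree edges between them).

Treewidth 3.
One optimal decomposition is:
Bags: B1 = {1, 4, 9, 14}  B2 = {1, 4, 9, 13}  B3 = {1, 8, 9, 13}  B4 = {1, 6, 8, 13}  B5 = {0, 6, 8, 13}  B6 = {0, 6, 8, 11}  B7 = {0, 2, 6, 11}  B8 = {0, 2, 10, 11}  B9 = {2, 7, 10, 11}  B10 = {2, 3, 7, 10}  B11 = {3, 5, 7, 10}  B12 = {3, 5, 7, 12}
Tree: B1–B2, B2–B3, B3–B4, B4–B5, B5–B6, B6–B7, B7–B8, B8–B9, B9–B10, B10–B11, B11–B12

The largest bag has 4 vertices, giving width 3; this decomposition certifies tw(G) ≤ 3. For the lower bound: the 4 vertex sets {4,9,14}, {1}, {13}, {0,6,8,11} are disjoint, each induces a connected subgraph, and every pair is joined by at least one edge of G. Contracting each set to a single vertex therefore yields K_{4} as a minor, and since treewidth is minor-monotone, tw(G) ≥ tw(K_{4}) = 3. The upper and lower bounds meet at 3, so that is the treewidth.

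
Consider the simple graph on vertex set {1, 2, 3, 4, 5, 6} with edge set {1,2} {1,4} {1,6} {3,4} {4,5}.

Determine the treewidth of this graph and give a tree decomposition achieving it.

Treewidth 1.
One such decomposition:
Bags: B1 = {3, 4}  B2 = {1, 4}  B3 = {1, 6}  B4 = {1, 2}  B5 = {4, 5}
Tree: B1–B2, B2–B3, B2–B4, B2–B5

Each bag holds 2 vertices, so the decomposition has width 1, which upper-bounds the treewidth. G has an edge, so its treewidth is at least 1. The upper and lower bounds meet at 1, so that is the treewidth.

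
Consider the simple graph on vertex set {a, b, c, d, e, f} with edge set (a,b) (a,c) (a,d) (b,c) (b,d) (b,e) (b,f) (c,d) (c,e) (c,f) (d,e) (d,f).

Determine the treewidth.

3

A width-3 tree decomposition is:
Bags: B1 = {a, b, c, d}  B2 = {b, c, d, f}  B3 = {b, c, d, e}
Tree: B1–B2, B2–B3
Every bag has size at most 4, so the width is 4 − 1 = 3 and tw(G) ≤ 3. On the other hand G contains the 4-clique {b, c, d, e}. A clique must lie in a single bag of any decomposition, so no decomposition can have width below 3. Hence tw(G) = 3 exactly.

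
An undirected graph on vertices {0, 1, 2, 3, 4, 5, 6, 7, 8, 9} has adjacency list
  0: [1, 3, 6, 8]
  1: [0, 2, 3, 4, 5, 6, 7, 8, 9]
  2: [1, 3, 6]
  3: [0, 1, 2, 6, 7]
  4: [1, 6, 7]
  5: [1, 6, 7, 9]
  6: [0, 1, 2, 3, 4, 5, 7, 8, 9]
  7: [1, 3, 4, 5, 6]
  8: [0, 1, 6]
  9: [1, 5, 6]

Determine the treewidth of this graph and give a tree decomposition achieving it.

Every bag has size at most 4, so the width is 4 − 1 = 3 and tw(G) ≤ 3. On the other hand G contains the 4-clique {0, 1, 3, 6}. A clique must lie in a single bag of any decomposition, so no decomposition can have width below 3. Combining the bounds, tw(G) = 3.

Treewidth 3.
Bags: B1 = {1, 5, 6, 9}  B2 = {1, 5, 6, 7}  B3 = {1, 3, 6, 7}  B4 = {0, 1, 3, 6}  B5 = {1, 4, 6, 7}  B6 = {1, 2, 3, 6}  B7 = {0, 1, 6, 8}
Tree: B1–B2, B2–B3, B3–B4, B2–B5, B4–B6, B4–B7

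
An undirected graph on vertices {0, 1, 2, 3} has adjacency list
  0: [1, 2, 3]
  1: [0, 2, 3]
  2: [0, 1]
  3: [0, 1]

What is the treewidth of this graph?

2

A width-2 tree decomposition is:
Bags: B1 = {0, 1, 2}  B2 = {0, 1, 3}
Tree: B1–B2
Every bag has size at most 3, so the width is 3 − 1 = 2 and tw(G) ≤ 2. Conversely, {0, 1, 2} is a clique of size 3, and the vertices of any clique must share a bag in every tree decomposition; so some bag has ≥ 3 vertices and tw(G) ≥ 2. Therefore the treewidth is 2.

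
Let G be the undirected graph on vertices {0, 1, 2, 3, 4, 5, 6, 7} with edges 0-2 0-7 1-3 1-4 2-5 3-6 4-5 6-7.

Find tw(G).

A width-2 tree decomposition is:
Bags: B1 = {2, 4, 5}  B2 = {0, 2, 4}  B3 = {0, 4, 7}  B4 = {4, 6, 7}  B5 = {3, 4, 6}  B6 = {1, 3, 4}
Tree: B1–B2, B2–B3, B3–B4, B4–B5, B5–B6
Each bag holds 3 vertices, so the decomposition has width 2, which upper-bounds the treewidth. The edges 4–5–2–0–7–6–3–1–4 form a cycle, so G is not a tree and its treewidth is at least 2. Therefore the treewidth is 2.

2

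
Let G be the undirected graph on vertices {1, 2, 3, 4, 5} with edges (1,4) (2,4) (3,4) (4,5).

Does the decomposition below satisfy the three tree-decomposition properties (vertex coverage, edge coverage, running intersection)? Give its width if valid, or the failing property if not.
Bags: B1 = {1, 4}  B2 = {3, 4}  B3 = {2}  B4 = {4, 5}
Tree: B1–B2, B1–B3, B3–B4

A tree decomposition must satisfy three properties: every vertex lies in some bag; for every edge, both endpoints lie together in some bag; and for every vertex, the bags containing it form a connected subtree. Here edge (4,2) lies in no bag, so the decomposition is invalid.

No — edge (4,2) lies in no bag.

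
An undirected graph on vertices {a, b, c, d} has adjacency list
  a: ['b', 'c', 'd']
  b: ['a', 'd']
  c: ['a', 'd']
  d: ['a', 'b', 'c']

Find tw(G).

2

A width-2 tree decomposition is:
Bags: B1 = {a, b, d}  B2 = {a, c, d}
Tree: B1–B2
Every bag has size at most 3, so the width is 3 − 1 = 2 and tw(G) ≤ 2. Conversely, {a, c, d} is a clique of size 3, and the vertices of any clique must share a bag in every tree decomposition; so some bag has ≥ 3 vertices and tw(G) ≥ 2. Therefore the treewidth is 2.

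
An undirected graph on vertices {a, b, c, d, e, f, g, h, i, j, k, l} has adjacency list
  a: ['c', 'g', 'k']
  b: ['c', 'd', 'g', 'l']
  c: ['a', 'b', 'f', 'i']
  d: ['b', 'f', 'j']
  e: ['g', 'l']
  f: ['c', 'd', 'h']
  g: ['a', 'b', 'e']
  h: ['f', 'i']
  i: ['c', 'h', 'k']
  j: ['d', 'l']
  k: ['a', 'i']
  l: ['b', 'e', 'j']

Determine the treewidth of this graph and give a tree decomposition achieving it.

The largest bag has 4 vertices, giving width 3; this decomposition certifies tw(G) ≤ 3. For the lower bound: the 4 vertex sets {h,i,k}, {a}, {c}, {b,d,f,g} are disjoint, each induces a connected subgraph, and every pair is joined by at least one edge of G. Contracting each set to a single vertex therefore yields K_{4} as a minor, and since treewidth is minor-monotone, tw(G) ≥ tw(K_{4}) = 3. The upper and lower bounds meet at 3, so that is the treewidth.

Treewidth 3.
One optimal decomposition is:
Bags: B1 = {a, h, i, k}  B2 = {a, c, h, i}  B3 = {a, c, f, h}  B4 = {a, c, f, g}  B5 = {b, c, f, g}  B6 = {b, d, f, g}  B7 = {b, d, e, g}  B8 = {b, d, e, l}  B9 = {d, e, j, l}
Tree: B1–B2, B2–B3, B3–B4, B4–B5, B5–B6, B6–B7, B7–B8, B8–B9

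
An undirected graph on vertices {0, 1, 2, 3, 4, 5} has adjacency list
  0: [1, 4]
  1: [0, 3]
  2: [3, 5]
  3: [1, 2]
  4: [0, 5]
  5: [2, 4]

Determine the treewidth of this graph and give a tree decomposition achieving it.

Treewidth 2.
Bags: B1 = {2, 4, 5}  B2 = {0, 2, 4}  B3 = {0, 1, 2}  B4 = {1, 2, 3}
Tree: B1–B2, B2–B3, B3–B4

Every bag has size at most 3, so the width is 3 − 1 = 2 and tw(G) ≤ 2. Since 2–5–4–0–1–3–2 is a cycle in G, G is not acyclic. Forests are exactly the graphs of treewidth ≤ 1, so tw(G) ≥ 2. Hence tw(G) = 2 exactly.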